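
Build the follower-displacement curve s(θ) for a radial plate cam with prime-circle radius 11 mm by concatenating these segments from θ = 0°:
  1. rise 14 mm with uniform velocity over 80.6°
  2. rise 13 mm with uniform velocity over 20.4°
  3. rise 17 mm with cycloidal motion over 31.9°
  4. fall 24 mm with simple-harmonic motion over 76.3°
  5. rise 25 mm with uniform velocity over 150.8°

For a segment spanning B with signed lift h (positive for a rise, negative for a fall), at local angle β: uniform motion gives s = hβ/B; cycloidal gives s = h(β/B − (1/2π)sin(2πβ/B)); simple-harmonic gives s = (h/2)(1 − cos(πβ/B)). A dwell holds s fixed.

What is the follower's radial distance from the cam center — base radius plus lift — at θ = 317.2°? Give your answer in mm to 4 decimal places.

seg 1 [0°–80.6°] uniform, h=14: full span → s += 14 → s = 14.0000
seg 2 [80.6°–101°] uniform, h=13: full span → s += 13 → s = 27.0000
seg 3 [101°–132.9°] cycloidal, h=17: full span → s += 17 → s = 44.0000
seg 4 [132.9°–209.2°] simple-harmonic, h=-24: full span → s += -24 → s = 20.0000
seg 5 [209.2°–360°] uniform, h=25: θ=317.2° here. β=108, B=150.8. 25·108/150.8 = 17.9045 → s = 37.9045
radial distance = base radius + s = 11 + 37.9045 = 48.9045

48.9045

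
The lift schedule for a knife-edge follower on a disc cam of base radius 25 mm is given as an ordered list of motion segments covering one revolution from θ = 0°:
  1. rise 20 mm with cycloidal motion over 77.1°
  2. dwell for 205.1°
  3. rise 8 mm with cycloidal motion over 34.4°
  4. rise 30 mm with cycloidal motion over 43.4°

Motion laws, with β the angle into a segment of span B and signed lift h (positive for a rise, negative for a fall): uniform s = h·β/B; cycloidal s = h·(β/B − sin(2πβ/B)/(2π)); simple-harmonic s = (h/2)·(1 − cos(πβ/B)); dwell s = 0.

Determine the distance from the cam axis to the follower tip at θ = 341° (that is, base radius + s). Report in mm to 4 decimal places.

seg 1 [0°–77.1°] cycloidal, h=20: full span → s += 20 → s = 20.0000
seg 2 [77.1°–282.2°] dwell: s stays 20.0000
seg 3 [282.2°–316.6°] cycloidal, h=8: full span → s += 8 → s = 28.0000
seg 4 [316.6°–360°] cycloidal, h=30: θ=341° here. β=24.4, B=43.4. 30·(0.5622 − sin(2π·0.5622)/(2π)) = 18.6856 → s = 46.6856
radial distance = base radius + s = 25 + 46.6856 = 71.6856

71.6856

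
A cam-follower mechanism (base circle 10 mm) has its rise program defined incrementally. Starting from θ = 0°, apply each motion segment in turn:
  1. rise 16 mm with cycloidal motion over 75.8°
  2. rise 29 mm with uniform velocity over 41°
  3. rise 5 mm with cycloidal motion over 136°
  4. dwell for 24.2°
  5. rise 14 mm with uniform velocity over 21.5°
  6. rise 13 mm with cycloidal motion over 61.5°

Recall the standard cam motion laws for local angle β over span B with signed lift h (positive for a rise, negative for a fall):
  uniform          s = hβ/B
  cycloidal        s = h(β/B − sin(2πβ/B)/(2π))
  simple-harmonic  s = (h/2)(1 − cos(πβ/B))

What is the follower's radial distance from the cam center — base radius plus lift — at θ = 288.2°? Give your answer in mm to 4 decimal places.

seg 1 [0°–75.8°] cycloidal, h=16: full span → s += 16 → s = 16.0000
seg 2 [75.8°–116.8°] uniform, h=29: full span → s += 29 → s = 45.0000
seg 3 [116.8°–252.8°] cycloidal, h=5: full span → s += 5 → s = 50.0000
seg 4 [252.8°–277°] dwell: s stays 50.0000
seg 5 [277°–298.5°] uniform, h=14: θ=288.2° here. β=11.2, B=21.5. 14·11.2/21.5 = 7.2930 → s = 57.2930
radial distance = base radius + s = 10 + 57.2930 = 67.2930

67.2930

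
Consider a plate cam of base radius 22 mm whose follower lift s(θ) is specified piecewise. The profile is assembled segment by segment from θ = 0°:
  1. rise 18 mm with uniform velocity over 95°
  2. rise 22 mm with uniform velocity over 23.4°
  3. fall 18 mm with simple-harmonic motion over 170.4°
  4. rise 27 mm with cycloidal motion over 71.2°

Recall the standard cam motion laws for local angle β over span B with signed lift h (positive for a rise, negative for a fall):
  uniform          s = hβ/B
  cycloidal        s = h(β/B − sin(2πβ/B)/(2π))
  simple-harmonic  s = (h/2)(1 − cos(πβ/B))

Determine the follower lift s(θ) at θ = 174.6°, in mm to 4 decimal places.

seg 1 [0°–95°] uniform, h=18: full span → s += 18 → s = 18.0000
seg 2 [95°–118.4°] uniform, h=22: full span → s += 22 → s = 40.0000
seg 3 [118.4°–288.8°] simple-harmonic, h=-18: θ=174.6° here. β=56.2, B=170.4. -18/2·(1 − cos(π·0.3298)) = -4.4141 → s = 35.5859

35.5859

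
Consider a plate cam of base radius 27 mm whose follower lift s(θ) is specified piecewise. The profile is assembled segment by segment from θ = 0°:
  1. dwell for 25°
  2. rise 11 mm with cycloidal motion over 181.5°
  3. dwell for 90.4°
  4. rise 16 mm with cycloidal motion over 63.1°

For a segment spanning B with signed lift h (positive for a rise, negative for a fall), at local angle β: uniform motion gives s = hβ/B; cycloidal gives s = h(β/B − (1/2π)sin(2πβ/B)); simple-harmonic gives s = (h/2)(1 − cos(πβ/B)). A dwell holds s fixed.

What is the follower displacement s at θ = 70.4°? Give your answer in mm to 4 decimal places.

seg 1 [0°–25°] dwell: s stays 0.0000
seg 2 [25°–206.5°] cycloidal, h=11: θ=70.4° here. β=45.4, B=181.5. 11·(0.2501 − sin(2π·0.2501)/(2π)) = 1.0008 → s = 1.0008

1.0008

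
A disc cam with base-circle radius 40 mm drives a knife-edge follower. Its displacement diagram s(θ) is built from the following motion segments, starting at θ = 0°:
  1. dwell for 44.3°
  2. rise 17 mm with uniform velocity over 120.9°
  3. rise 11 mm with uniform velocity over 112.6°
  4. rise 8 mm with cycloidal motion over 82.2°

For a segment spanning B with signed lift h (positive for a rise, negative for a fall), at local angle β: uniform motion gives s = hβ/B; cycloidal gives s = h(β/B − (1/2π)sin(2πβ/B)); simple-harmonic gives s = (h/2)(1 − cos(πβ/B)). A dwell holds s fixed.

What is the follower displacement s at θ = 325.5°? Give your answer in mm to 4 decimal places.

seg 1 [0°–44.3°] dwell: s stays 0.0000
seg 2 [44.3°–165.2°] uniform, h=17: full span → s += 17 → s = 17.0000
seg 3 [165.2°–277.8°] uniform, h=11: full span → s += 11 → s = 28.0000
seg 4 [277.8°–360°] cycloidal, h=8: θ=325.5° here. β=47.7, B=82.2. 8·(0.5803 − sin(2π·0.5803)/(2π)) = 5.2578 → s = 33.2578

33.2578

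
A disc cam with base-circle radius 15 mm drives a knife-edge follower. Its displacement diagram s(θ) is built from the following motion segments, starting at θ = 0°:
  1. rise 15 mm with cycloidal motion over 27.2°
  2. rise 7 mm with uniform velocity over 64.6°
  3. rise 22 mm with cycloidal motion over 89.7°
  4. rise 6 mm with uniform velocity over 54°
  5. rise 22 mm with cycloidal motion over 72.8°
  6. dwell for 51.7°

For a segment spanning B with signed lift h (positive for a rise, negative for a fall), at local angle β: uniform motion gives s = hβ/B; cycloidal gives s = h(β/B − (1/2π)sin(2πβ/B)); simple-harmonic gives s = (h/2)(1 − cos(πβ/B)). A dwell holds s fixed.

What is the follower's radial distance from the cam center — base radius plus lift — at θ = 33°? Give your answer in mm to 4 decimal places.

seg 1 [0°–27.2°] cycloidal, h=15: full span → s += 15 → s = 15.0000
seg 2 [27.2°–91.8°] uniform, h=7: θ=33° here. β=5.8, B=64.6. 7·5.8/64.6 = 0.6285 → s = 15.6285
radial distance = base radius + s = 15 + 15.6285 = 30.6285

30.6285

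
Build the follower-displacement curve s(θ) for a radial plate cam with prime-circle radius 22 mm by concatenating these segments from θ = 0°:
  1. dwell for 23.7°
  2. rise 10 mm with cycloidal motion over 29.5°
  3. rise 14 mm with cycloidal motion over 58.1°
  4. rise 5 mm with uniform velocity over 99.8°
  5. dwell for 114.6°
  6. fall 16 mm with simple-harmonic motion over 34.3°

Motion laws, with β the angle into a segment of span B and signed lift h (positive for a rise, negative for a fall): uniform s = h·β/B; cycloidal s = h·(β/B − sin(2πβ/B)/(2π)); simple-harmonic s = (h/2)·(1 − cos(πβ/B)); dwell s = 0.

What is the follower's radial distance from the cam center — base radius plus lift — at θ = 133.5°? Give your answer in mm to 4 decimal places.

seg 1 [0°–23.7°] dwell: s stays 0.0000
seg 2 [23.7°–53.2°] cycloidal, h=10: full span → s += 10 → s = 10.0000
seg 3 [53.2°–111.3°] cycloidal, h=14: full span → s += 14 → s = 24.0000
seg 4 [111.3°–211.1°] uniform, h=5: θ=133.5° here. β=22.2, B=99.8. 5·22.2/99.8 = 1.1122 → s = 25.1122
radial distance = base radius + s = 22 + 25.1122 = 47.1122

47.1122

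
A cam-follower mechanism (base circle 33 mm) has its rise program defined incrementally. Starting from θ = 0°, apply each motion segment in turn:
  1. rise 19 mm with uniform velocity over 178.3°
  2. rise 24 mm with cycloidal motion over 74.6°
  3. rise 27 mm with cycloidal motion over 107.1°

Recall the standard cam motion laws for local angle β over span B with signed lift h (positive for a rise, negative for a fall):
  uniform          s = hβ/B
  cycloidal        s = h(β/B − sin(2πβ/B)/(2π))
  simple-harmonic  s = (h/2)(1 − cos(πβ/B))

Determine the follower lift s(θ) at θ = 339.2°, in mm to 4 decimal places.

seg 1 [0°–178.3°] uniform, h=19: full span → s += 19 → s = 19.0000
seg 2 [178.3°–252.9°] cycloidal, h=24: full span → s += 24 → s = 43.0000
seg 3 [252.9°–360°] cycloidal, h=27: θ=339.2° here. β=86.3, B=107.1. 27·(0.8058 − sin(2π·0.8058)/(2π)) = 25.7922 → s = 68.7922

68.7922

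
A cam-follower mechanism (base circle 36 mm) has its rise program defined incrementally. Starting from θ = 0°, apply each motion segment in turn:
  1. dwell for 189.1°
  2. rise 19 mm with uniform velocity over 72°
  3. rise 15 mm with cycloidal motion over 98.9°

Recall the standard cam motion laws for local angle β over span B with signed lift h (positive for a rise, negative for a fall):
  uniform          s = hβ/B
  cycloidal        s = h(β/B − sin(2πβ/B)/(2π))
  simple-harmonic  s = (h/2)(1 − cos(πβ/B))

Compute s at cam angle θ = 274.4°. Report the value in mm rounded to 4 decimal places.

seg 1 [0°–189.1°] dwell: s stays 0.0000
seg 2 [189.1°–261.1°] uniform, h=19: full span → s += 19 → s = 19.0000
seg 3 [261.1°–360°] cycloidal, h=15: θ=274.4° here. β=13.3, B=98.9. 15·(0.1345 − sin(2π·0.1345)/(2π)) = 0.2316 → s = 19.2316

19.2316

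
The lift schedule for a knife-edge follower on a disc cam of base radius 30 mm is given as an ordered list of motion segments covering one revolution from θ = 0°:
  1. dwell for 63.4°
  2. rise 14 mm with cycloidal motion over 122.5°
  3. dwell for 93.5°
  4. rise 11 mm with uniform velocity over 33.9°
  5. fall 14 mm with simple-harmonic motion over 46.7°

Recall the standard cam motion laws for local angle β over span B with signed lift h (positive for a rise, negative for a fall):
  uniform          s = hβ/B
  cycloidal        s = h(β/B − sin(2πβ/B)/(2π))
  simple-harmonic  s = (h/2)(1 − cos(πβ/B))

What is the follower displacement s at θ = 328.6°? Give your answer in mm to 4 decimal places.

seg 1 [0°–63.4°] dwell: s stays 0.0000
seg 2 [63.4°–185.9°] cycloidal, h=14: full span → s += 14 → s = 14.0000
seg 3 [185.9°–279.4°] dwell: s stays 14.0000
seg 4 [279.4°–313.3°] uniform, h=11: full span → s += 11 → s = 25.0000
seg 5 [313.3°–360°] simple-harmonic, h=-14: θ=328.6° here. β=15.3, B=46.7. -14/2·(1 − cos(π·0.3276)) = -3.3918 → s = 21.6082

21.6082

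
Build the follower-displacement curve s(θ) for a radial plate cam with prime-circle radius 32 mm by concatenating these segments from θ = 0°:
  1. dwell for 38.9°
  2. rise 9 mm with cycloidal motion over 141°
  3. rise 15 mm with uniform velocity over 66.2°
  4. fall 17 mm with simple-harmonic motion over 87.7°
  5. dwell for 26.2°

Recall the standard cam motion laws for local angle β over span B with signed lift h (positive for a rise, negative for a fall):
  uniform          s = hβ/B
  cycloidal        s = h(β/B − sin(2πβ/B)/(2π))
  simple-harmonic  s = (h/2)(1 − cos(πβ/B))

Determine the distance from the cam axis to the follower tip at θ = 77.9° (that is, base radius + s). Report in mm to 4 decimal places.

seg 1 [0°–38.9°] dwell: s stays 0.0000
seg 2 [38.9°–179.9°] cycloidal, h=9: θ=77.9° here. β=39, B=141. 9·(0.2766 − sin(2π·0.2766)/(2π)) = 1.0769 → s = 1.0769
radial distance = base radius + s = 32 + 1.0769 = 33.0769

33.0769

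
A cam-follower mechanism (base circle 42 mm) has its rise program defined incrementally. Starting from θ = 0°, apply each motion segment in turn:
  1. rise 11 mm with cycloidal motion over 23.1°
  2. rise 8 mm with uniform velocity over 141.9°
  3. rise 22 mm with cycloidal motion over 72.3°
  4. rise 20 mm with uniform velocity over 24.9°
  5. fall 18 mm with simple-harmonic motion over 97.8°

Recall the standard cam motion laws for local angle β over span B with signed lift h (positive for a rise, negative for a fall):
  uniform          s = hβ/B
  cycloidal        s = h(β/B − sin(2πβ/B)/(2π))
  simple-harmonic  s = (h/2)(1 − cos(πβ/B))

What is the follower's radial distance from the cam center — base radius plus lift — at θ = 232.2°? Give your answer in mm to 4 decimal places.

seg 1 [0°–23.1°] cycloidal, h=11: full span → s += 11 → s = 11.0000
seg 2 [23.1°–165°] uniform, h=8: full span → s += 8 → s = 19.0000
seg 3 [165°–237.3°] cycloidal, h=22: θ=232.2° here. β=67.2, B=72.3. 22·(0.9295 − sin(2π·0.9295)/(2π)) = 21.9497 → s = 40.9497
radial distance = base radius + s = 42 + 40.9497 = 82.9497

82.9497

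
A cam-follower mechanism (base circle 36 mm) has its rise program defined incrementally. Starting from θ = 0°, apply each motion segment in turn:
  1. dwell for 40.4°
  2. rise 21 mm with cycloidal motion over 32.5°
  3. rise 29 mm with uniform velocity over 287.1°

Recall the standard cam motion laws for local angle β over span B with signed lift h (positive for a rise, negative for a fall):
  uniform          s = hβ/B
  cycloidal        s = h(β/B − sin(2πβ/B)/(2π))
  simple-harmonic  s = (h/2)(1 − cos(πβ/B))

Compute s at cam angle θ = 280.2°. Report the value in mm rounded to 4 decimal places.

seg 1 [0°–40.4°] dwell: s stays 0.0000
seg 2 [40.4°–72.9°] cycloidal, h=21: full span → s += 21 → s = 21.0000
seg 3 [72.9°–360°] uniform, h=29: θ=280.2° here. β=207.3, B=287.1. 29·207.3/287.1 = 20.9394 → s = 41.9394

41.9394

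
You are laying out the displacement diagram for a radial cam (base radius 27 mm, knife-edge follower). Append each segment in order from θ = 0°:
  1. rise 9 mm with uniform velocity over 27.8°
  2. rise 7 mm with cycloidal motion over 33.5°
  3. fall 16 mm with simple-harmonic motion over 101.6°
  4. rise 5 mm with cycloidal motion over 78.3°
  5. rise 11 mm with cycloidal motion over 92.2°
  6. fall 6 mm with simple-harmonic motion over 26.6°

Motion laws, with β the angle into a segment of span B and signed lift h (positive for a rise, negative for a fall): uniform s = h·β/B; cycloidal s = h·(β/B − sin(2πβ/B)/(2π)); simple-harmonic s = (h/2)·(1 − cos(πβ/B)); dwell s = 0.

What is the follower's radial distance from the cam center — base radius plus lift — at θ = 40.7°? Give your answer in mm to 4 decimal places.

seg 1 [0°–27.8°] uniform, h=9: full span → s += 9 → s = 9.0000
seg 2 [27.8°–61.3°] cycloidal, h=7: θ=40.7° here. β=12.9, B=33.5. 7·(0.3851 − sin(2π·0.3851)/(2π)) = 1.9592 → s = 10.9592
radial distance = base radius + s = 27 + 10.9592 = 37.9592

37.9592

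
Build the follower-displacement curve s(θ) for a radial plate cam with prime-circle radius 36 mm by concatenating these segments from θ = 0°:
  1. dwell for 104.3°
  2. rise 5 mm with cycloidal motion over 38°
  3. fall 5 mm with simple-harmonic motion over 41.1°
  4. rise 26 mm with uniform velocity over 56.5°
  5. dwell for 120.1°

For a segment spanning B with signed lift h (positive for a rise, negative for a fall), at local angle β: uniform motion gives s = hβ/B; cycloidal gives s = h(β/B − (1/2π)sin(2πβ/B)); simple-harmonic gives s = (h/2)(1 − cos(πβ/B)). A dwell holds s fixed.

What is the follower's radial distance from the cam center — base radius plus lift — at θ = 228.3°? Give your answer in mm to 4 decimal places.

seg 1 [0°–104.3°] dwell: s stays 0.0000
seg 2 [104.3°–142.3°] cycloidal, h=5: full span → s += 5 → s = 5.0000
seg 3 [142.3°–183.4°] simple-harmonic, h=-5: full span → s += -5 → s = 0.0000
seg 4 [183.4°–239.9°] uniform, h=26: θ=228.3° here. β=44.9, B=56.5. 26·44.9/56.5 = 20.6619 → s = 20.6619
radial distance = base radius + s = 36 + 20.6619 = 56.6619

56.6619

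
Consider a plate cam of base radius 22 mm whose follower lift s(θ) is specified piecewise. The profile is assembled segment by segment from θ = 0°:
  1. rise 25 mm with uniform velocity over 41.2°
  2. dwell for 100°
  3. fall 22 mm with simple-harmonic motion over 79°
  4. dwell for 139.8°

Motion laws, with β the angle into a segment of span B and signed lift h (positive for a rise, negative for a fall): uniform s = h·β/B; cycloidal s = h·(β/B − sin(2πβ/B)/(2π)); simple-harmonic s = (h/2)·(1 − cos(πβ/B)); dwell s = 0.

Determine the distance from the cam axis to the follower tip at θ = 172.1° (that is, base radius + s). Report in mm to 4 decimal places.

seg 1 [0°–41.2°] uniform, h=25: full span → s += 25 → s = 25.0000
seg 2 [41.2°–141.2°] dwell: s stays 25.0000
seg 3 [141.2°–220.2°] simple-harmonic, h=-22: θ=172.1° here. β=30.9, B=79. -22/2·(1 − cos(π·0.3911)) = -7.3109 → s = 17.6891
radial distance = base radius + s = 22 + 17.6891 = 39.6891

39.6891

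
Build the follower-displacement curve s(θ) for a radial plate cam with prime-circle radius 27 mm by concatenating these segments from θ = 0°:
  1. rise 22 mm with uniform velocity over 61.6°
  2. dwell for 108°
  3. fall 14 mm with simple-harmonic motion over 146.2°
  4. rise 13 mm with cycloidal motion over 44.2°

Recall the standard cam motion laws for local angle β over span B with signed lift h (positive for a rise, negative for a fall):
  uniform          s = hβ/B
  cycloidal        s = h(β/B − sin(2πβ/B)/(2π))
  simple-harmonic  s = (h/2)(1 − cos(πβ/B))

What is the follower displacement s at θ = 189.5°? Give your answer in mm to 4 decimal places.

seg 1 [0°–61.6°] uniform, h=22: full span → s += 22 → s = 22.0000
seg 2 [61.6°–169.6°] dwell: s stays 22.0000
seg 3 [169.6°–315.8°] simple-harmonic, h=-14: θ=189.5° here. β=19.9, B=146.2. -14/2·(1 − cos(π·0.1361)) = -0.6303 → s = 21.3697

21.3697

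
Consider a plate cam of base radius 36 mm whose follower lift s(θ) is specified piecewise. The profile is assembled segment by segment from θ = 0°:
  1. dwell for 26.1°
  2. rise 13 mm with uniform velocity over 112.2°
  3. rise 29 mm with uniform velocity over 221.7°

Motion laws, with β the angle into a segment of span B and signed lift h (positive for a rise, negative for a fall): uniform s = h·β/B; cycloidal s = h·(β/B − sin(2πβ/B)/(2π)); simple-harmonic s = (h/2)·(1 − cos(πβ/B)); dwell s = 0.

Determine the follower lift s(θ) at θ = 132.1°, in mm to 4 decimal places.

seg 1 [0°–26.1°] dwell: s stays 0.0000
seg 2 [26.1°–138.3°] uniform, h=13: θ=132.1° here. β=106, B=112.2. 13·106/112.2 = 12.2816 → s = 12.2816

12.2816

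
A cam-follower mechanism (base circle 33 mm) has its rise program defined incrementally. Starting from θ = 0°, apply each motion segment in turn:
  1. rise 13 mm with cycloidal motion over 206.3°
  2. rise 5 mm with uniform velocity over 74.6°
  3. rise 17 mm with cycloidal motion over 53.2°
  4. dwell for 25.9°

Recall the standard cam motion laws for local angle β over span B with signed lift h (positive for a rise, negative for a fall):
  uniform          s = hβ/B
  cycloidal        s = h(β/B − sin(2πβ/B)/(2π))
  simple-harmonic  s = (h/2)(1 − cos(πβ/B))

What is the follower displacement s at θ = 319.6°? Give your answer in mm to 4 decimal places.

seg 1 [0°–206.3°] cycloidal, h=13: full span → s += 13 → s = 13.0000
seg 2 [206.3°–280.9°] uniform, h=5: full span → s += 5 → s = 18.0000
seg 3 [280.9°–334.1°] cycloidal, h=17: θ=319.6° here. β=38.7, B=53.2. 17·(0.7274 − sin(2π·0.7274)/(2π)) = 15.0450 → s = 33.0450

33.0450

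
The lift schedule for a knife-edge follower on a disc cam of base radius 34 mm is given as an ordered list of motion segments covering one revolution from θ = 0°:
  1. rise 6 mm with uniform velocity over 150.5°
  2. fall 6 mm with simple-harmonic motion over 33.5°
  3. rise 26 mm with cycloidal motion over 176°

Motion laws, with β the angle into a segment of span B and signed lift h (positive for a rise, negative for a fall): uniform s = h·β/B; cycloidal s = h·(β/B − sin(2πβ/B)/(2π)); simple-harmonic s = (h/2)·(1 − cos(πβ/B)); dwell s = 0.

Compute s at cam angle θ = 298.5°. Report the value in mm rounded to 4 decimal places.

seg 1 [0°–150.5°] uniform, h=6: full span → s += 6 → s = 6.0000
seg 2 [150.5°–184°] simple-harmonic, h=-6: full span → s += -6 → s = 0.0000
seg 3 [184°–360°] cycloidal, h=26: θ=298.5° here. β=114.5, B=176. 26·(0.6506 − sin(2π·0.6506)/(2π)) = 20.2712 → s = 20.2712

20.2712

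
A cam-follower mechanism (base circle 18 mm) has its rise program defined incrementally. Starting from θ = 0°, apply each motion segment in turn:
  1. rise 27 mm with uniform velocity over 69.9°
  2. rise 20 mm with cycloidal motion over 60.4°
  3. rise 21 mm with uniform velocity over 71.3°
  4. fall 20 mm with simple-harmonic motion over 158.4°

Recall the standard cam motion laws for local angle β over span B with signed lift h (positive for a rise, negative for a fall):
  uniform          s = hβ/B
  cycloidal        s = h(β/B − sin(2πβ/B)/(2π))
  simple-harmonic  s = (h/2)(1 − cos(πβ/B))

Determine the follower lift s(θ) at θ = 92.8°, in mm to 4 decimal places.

seg 1 [0°–69.9°] uniform, h=27: full span → s += 27 → s = 27.0000
seg 2 [69.9°–130.3°] cycloidal, h=20: θ=92.8° here. β=22.9, B=60.4. 20·(0.3791 − sin(2π·0.3791)/(2π)) = 5.3913 → s = 32.3913

32.3913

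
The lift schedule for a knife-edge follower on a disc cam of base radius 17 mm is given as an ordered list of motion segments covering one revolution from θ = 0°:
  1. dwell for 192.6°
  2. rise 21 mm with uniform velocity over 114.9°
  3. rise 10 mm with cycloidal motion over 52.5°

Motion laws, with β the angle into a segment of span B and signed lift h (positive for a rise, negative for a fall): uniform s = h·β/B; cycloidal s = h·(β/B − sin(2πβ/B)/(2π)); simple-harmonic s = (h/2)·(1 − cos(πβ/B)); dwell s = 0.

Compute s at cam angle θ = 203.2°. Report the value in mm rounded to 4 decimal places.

seg 1 [0°–192.6°] dwell: s stays 0.0000
seg 2 [192.6°–307.5°] uniform, h=21: θ=203.2° here. β=10.6, B=114.9. 21·10.6/114.9 = 1.9373 → s = 1.9373

1.9373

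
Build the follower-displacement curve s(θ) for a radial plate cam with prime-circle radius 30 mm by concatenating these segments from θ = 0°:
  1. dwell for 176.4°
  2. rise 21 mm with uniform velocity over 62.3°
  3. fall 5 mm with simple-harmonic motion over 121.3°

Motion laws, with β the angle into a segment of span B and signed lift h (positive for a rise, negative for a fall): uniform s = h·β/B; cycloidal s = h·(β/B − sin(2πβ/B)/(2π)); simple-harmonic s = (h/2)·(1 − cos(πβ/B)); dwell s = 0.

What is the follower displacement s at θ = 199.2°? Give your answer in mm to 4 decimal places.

seg 1 [0°–176.4°] dwell: s stays 0.0000
seg 2 [176.4°–238.7°] uniform, h=21: θ=199.2° here. β=22.8, B=62.3. 21·22.8/62.3 = 7.6854 → s = 7.6854

7.6854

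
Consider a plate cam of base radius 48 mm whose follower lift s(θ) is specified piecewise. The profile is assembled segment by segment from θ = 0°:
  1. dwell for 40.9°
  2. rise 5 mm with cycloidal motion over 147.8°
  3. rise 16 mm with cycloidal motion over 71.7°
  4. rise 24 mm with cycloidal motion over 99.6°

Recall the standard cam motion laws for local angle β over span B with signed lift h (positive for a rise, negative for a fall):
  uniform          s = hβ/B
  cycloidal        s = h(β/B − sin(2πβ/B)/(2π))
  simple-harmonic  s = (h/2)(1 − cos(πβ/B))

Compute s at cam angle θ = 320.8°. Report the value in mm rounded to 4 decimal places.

seg 1 [0°–40.9°] dwell: s stays 0.0000
seg 2 [40.9°–188.7°] cycloidal, h=5: full span → s += 5 → s = 5.0000
seg 3 [188.7°–260.4°] cycloidal, h=16: full span → s += 16 → s = 21.0000
seg 4 [260.4°–360°] cycloidal, h=24: θ=320.8° here. β=60.4, B=99.6. 24·(0.6064 − sin(2π·0.6064)/(2π)) = 16.9223 → s = 37.9223

37.9223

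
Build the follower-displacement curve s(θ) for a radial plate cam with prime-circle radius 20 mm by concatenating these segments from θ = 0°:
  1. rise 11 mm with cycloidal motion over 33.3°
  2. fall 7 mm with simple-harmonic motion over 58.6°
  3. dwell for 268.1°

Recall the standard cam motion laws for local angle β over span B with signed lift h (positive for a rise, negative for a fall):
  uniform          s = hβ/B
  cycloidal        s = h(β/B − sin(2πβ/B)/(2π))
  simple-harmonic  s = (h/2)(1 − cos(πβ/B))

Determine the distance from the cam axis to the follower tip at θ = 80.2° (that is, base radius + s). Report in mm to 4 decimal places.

seg 1 [0°–33.3°] cycloidal, h=11: full span → s += 11 → s = 11.0000
seg 2 [33.3°–91.9°] simple-harmonic, h=-7: θ=80.2° here. β=46.9, B=58.6. -7/2·(1 − cos(π·0.8003)) = -6.3338 → s = 4.6662
radial distance = base radius + s = 20 + 4.6662 = 24.6662

24.6662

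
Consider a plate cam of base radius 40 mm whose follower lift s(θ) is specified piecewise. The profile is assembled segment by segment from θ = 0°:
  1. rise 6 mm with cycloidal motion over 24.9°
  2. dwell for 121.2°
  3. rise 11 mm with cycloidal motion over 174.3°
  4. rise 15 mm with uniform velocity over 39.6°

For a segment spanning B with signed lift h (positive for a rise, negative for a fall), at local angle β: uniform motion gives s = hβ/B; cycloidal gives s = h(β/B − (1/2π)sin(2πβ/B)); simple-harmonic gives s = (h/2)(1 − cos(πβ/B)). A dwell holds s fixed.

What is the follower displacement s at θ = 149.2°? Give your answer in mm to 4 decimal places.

seg 1 [0°–24.9°] cycloidal, h=6: full span → s += 6 → s = 6.0000
seg 2 [24.9°–146.1°] dwell: s stays 6.0000
seg 3 [146.1°–320.4°] cycloidal, h=11: θ=149.2° here. β=3.1, B=174.3. 11·(0.0178 − sin(2π·0.0178)/(2π)) = 0.0004 → s = 6.0004

6.0004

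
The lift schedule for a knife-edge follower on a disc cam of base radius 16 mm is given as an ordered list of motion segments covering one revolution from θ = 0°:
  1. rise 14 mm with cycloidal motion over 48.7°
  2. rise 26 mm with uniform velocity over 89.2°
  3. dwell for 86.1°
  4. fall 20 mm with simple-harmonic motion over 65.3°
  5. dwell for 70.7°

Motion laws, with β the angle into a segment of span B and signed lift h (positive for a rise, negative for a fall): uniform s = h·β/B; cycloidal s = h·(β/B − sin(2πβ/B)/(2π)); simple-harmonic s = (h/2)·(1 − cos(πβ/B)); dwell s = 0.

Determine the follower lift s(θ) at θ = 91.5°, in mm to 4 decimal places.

seg 1 [0°–48.7°] cycloidal, h=14: full span → s += 14 → s = 14.0000
seg 2 [48.7°–137.9°] uniform, h=26: θ=91.5° here. β=42.8, B=89.2. 26·42.8/89.2 = 12.4753 → s = 26.4753

26.4753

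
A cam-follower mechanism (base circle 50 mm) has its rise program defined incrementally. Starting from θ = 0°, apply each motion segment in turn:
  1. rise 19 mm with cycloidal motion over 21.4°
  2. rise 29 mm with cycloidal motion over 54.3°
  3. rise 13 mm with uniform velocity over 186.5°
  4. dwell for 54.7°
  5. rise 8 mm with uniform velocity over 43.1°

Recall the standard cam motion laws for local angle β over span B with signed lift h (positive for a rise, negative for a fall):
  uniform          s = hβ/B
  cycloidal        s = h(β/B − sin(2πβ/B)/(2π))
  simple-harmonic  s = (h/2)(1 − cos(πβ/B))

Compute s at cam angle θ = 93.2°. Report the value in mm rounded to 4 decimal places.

seg 1 [0°–21.4°] cycloidal, h=19: full span → s += 19 → s = 19.0000
seg 2 [21.4°–75.7°] cycloidal, h=29: full span → s += 29 → s = 48.0000
seg 3 [75.7°–262.2°] uniform, h=13: θ=93.2° here. β=17.5, B=186.5. 13·17.5/186.5 = 1.2198 → s = 49.2198

49.2198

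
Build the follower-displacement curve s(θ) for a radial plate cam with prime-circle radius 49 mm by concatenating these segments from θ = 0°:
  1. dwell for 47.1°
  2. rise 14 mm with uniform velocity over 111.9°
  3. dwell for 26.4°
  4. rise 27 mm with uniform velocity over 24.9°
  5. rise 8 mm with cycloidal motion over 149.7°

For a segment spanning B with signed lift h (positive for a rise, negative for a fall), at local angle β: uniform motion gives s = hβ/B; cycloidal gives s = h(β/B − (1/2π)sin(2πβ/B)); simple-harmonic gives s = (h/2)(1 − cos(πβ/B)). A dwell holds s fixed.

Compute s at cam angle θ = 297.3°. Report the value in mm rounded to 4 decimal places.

seg 1 [0°–47.1°] dwell: s stays 0.0000
seg 2 [47.1°–159°] uniform, h=14: full span → s += 14 → s = 14.0000
seg 3 [159°–185.4°] dwell: s stays 14.0000
seg 4 [185.4°–210.3°] uniform, h=27: full span → s += 27 → s = 41.0000
seg 5 [210.3°–360°] cycloidal, h=8: θ=297.3° here. β=87, B=149.7. 8·(0.5812 − sin(2π·0.5812)/(2π)) = 5.2708 → s = 46.2708

46.2708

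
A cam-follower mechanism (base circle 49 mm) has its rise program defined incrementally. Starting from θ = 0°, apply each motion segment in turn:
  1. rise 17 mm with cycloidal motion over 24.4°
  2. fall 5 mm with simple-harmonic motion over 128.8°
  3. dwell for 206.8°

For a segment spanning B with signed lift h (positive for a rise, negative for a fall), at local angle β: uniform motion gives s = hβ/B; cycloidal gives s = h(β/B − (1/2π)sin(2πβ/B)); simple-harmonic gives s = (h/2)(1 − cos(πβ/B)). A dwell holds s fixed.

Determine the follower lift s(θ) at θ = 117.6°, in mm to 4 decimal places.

seg 1 [0°–24.4°] cycloidal, h=17: full span → s += 17 → s = 17.0000
seg 2 [24.4°–153.2°] simple-harmonic, h=-5: θ=117.6° here. β=93.2, B=128.8. -5/2·(1 − cos(π·0.7236)) = -4.1153 → s = 12.8847

12.8847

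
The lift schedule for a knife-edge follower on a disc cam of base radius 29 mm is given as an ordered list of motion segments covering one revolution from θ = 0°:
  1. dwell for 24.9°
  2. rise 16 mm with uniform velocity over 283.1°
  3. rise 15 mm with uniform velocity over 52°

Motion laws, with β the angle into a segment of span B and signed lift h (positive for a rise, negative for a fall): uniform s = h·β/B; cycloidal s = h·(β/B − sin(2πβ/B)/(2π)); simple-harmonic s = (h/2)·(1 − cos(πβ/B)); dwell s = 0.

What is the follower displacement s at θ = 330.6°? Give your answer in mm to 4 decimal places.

seg 1 [0°–24.9°] dwell: s stays 0.0000
seg 2 [24.9°–308°] uniform, h=16: full span → s += 16 → s = 16.0000
seg 3 [308°–360°] uniform, h=15: θ=330.6° here. β=22.6, B=52. 15·22.6/52 = 6.5192 → s = 22.5192

22.5192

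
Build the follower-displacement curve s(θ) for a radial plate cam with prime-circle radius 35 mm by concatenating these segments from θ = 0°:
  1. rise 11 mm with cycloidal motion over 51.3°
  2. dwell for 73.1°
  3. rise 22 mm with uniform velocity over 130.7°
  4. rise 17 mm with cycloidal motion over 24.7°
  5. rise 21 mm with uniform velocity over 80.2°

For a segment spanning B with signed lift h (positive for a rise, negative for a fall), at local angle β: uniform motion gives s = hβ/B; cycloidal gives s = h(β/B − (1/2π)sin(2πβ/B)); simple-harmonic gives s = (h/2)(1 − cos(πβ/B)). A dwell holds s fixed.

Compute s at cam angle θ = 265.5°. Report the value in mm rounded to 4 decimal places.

seg 1 [0°–51.3°] cycloidal, h=11: full span → s += 11 → s = 11.0000
seg 2 [51.3°–124.4°] dwell: s stays 11.0000
seg 3 [124.4°–255.1°] uniform, h=22: full span → s += 22 → s = 33.0000
seg 4 [255.1°–279.8°] cycloidal, h=17: θ=265.5° here. β=10.4, B=24.7. 17·(0.4211 − sin(2π·0.4211)/(2π)) = 5.8702 → s = 38.8702

38.8702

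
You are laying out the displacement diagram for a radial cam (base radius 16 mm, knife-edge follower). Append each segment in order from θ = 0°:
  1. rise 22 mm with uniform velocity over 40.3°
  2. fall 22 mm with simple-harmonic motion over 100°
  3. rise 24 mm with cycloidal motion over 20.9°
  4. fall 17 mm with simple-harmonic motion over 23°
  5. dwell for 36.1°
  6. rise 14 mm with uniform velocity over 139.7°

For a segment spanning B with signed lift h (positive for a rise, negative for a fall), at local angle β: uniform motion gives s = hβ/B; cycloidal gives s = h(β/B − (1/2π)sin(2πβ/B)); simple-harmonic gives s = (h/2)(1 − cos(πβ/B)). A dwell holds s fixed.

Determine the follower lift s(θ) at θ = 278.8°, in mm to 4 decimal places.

seg 1 [0°–40.3°] uniform, h=22: full span → s += 22 → s = 22.0000
seg 2 [40.3°–140.3°] simple-harmonic, h=-22: full span → s += -22 → s = 0.0000
seg 3 [140.3°–161.2°] cycloidal, h=24: full span → s += 24 → s = 24.0000
seg 4 [161.2°–184.2°] simple-harmonic, h=-17: full span → s += -17 → s = 7.0000
seg 5 [184.2°–220.3°] dwell: s stays 7.0000
seg 6 [220.3°–360°] uniform, h=14: θ=278.8° here. β=58.5, B=139.7. 14·58.5/139.7 = 5.8626 → s = 12.8626

12.8626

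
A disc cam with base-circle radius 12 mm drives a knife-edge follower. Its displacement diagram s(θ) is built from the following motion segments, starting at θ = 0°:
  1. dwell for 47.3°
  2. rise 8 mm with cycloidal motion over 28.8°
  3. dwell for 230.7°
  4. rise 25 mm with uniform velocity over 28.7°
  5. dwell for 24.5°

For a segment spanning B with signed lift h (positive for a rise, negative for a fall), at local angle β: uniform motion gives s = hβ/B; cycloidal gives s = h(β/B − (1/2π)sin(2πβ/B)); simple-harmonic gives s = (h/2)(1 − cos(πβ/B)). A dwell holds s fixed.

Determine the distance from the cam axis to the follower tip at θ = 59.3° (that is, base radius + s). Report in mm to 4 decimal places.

seg 1 [0°–47.3°] dwell: s stays 0.0000
seg 2 [47.3°–76.1°] cycloidal, h=8: θ=59.3° here. β=12, B=28.8. 8·(0.4167 − sin(2π·0.4167)/(2π)) = 2.6967 → s = 2.6967
radial distance = base radius + s = 12 + 2.6967 = 14.6967

14.6967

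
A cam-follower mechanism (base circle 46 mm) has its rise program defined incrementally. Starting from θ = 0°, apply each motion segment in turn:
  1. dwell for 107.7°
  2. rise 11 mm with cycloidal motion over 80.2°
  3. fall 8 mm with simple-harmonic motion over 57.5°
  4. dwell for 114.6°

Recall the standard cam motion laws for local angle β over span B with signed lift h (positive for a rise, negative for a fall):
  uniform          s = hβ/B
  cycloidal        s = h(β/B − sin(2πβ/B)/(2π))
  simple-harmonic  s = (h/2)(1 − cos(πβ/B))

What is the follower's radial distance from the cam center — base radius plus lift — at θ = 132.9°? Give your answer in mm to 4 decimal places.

seg 1 [0°–107.7°] dwell: s stays 0.0000
seg 2 [107.7°–187.9°] cycloidal, h=11: θ=132.9° here. β=25.2, B=80.2. 11·(0.3142 − sin(2π·0.3142)/(2π)) = 1.8462 → s = 1.8462
radial distance = base radius + s = 46 + 1.8462 = 47.8462

47.8462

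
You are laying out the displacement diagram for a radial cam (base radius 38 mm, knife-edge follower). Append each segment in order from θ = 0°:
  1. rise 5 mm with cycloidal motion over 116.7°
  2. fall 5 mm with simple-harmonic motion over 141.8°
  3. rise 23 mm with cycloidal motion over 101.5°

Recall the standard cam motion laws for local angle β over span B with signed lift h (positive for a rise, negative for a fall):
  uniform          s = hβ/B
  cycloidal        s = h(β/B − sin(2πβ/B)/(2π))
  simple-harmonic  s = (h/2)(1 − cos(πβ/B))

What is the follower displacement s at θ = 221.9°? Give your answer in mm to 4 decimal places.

seg 1 [0°–116.7°] cycloidal, h=5: full span → s += 5 → s = 5.0000
seg 2 [116.7°–258.5°] simple-harmonic, h=-5: θ=221.9° here. β=105.2, B=141.8. -5/2·(1 − cos(π·0.7419)) = -4.2222 → s = 0.7778

0.7778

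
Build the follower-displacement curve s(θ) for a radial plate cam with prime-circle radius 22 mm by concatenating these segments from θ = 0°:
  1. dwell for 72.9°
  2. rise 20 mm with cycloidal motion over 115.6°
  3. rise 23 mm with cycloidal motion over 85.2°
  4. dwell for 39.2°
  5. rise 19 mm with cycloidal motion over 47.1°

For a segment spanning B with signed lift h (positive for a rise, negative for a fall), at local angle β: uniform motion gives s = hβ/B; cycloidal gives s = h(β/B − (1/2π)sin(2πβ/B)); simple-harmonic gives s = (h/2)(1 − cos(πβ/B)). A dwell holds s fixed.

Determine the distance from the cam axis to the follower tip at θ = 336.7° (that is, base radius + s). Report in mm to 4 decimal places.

seg 1 [0°–72.9°] dwell: s stays 0.0000
seg 2 [72.9°–188.5°] cycloidal, h=20: full span → s += 20 → s = 20.0000
seg 3 [188.5°–273.7°] cycloidal, h=23: full span → s += 23 → s = 43.0000
seg 4 [273.7°–312.9°] dwell: s stays 43.0000
seg 5 [312.9°–360°] cycloidal, h=19: θ=336.7° here. β=23.8, B=47.1. 19·(0.5053 − sin(2π·0.5053)/(2π)) = 9.7017 → s = 52.7017
radial distance = base radius + s = 22 + 52.7017 = 74.7017

74.7017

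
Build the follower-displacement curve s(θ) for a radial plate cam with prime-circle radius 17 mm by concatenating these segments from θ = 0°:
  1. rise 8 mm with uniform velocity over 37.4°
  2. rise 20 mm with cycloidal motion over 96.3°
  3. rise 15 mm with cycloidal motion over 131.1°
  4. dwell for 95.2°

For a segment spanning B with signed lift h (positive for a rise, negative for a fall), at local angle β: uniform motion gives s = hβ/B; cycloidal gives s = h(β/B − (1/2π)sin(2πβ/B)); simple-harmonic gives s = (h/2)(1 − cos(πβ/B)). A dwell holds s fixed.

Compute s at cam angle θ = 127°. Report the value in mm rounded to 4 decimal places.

seg 1 [0°–37.4°] uniform, h=8: full span → s += 8 → s = 8.0000
seg 2 [37.4°–133.7°] cycloidal, h=20: θ=127° here. β=89.6, B=96.3. 20·(0.9304 − sin(2π·0.9304)/(2π)) = 19.9561 → s = 27.9561

27.9561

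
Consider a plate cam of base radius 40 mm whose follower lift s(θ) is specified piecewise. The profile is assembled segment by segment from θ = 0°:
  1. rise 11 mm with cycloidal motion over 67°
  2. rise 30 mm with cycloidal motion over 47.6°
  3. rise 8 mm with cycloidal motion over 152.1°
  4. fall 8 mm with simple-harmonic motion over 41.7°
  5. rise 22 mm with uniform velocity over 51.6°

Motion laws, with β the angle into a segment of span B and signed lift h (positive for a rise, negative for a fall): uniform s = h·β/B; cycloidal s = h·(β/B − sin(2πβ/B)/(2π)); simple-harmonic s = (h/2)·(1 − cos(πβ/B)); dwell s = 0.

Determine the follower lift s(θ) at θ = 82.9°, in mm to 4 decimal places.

seg 1 [0°–67°] cycloidal, h=11: full span → s += 11 → s = 11.0000
seg 2 [67°–114.6°] cycloidal, h=30: θ=82.9° here. β=15.9, B=47.6. 30·(0.3340 − sin(2π·0.3340)/(2π)) = 5.8966 → s = 16.8966

16.8966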